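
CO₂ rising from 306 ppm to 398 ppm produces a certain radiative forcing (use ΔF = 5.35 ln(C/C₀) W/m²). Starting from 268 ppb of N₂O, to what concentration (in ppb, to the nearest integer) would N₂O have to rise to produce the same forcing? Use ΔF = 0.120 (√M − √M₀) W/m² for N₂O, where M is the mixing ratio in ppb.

M ≈ 789 ppb

CO₂ forcing: 5.35 × ln(398/306) = 5.35 × 0.262867 = 1.40634 W/m².
Set 0.120(√M − √268) = 1.40634: √M = 1.40634/0.120 + √268 = 11.7195 + 16.3707 = 28.0902.
M = (28.0902)² = 789.06 ppb.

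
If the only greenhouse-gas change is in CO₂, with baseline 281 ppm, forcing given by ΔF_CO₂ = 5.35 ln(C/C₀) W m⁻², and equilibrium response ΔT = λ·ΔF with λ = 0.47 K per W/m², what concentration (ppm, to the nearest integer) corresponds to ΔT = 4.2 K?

C ≈ 1493 ppm

Required forcing: ΔF = ΔT/λ = 4.2/0.47 = 8.9362 W/m².
Then ln(C/281) = ΔF/5.35 = 8.9362/5.35 = 1.67032.
So C = 281 × e^1.67032 = 281 × 5.31387 = 1493.20 ppm.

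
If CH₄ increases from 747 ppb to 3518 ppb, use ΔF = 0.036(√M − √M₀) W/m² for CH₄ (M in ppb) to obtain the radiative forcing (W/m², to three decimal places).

ΔF = 1.151 W/m²

CH₄: 0.036 × (√3518 − √747) = 0.036 × (59.3127 − 27.3313) = 0.036 × 31.9814 = 1.1513 W/m².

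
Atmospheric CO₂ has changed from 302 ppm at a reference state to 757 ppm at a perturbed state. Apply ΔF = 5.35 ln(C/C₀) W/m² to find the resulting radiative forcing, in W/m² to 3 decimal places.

CO₂ absorption bands are partially saturated, so forcing scales with the logarithm of the concentration ratio.
CO₂: 5.35 × ln(757/302) = 5.35 × ln(2.50662) = 5.35 × 0.91894 = 4.9163 W/m².

ΔF = 4.916 W/m²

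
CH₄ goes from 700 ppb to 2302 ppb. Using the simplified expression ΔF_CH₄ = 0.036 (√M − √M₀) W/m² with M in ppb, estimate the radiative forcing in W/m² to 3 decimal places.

CH₄: 0.036 × (√2302 − √700) = 0.036 × (47.9792 − 26.4575) = 0.036 × 21.5217 = 0.7748 W/m².

ΔF = 0.775 W/m²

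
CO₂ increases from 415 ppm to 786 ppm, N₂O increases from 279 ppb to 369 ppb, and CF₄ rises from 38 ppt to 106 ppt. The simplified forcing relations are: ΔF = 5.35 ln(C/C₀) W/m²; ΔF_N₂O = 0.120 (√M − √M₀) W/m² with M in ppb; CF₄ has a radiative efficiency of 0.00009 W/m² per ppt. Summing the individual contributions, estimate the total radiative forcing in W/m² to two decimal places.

ΔF = 3.72 W/m²

CO₂: 5.35 × ln(786/415) = 5.35 × ln(1.89398) = 5.35 × 0.63868 = 3.4169 W/m².
N₂O: 0.120 × (√369 − √279) = 0.120 × (19.2094 − 16.7033) = 0.120 × 2.5061 = 0.3007 W/m².
CF₄: ΔF = 0.00009 × (106 − 38) = 0.00009 × 68 = 0.0061 W/m².
Total ΔF = 3.4169 + 0.3007 + 0.0061 = 3.7237 W/m².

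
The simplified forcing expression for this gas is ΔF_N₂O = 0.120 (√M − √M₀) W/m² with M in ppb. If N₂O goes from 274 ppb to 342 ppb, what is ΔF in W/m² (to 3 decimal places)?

N₂O: 0.120 × (√342 − √274) = 0.120 × (18.4932 − 16.5529) = 0.120 × 1.9403 = 0.2328 W/m².

ΔF = 0.233 W/m²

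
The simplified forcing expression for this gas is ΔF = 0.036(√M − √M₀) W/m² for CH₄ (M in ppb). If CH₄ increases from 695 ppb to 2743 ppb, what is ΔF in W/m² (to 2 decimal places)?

ΔF = 0.94 W/m²

CH₄: 0.036 × (√2743 − √695) = 0.036 × (52.3737 − 26.3629) = 0.036 × 26.0108 = 0.9364 W/m².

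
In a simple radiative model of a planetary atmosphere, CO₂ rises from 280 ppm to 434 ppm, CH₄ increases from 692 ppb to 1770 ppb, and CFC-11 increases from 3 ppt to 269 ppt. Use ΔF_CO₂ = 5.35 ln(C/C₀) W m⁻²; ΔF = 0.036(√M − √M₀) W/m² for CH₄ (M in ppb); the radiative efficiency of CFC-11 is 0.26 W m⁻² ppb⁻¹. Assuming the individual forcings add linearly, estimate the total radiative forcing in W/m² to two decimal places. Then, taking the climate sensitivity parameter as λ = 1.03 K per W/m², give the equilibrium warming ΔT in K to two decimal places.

CO₂: 5.35 × ln(434/280) = 5.35 × ln(1.55000) = 5.35 × 0.43825 = 2.3446 W/m².
CH₄: 0.036 × (√1770 − √692) = 0.036 × (42.0714 − 26.3059) = 0.036 × 15.7655 = 0.5676 W/m².
CFC-11: Δ = 269 − 3 = 266 ppt = 0.266 ppb; ΔF = 0.26 × 0.266 = 0.0692 W/m².
Total ΔF = 2.3446 + 0.5676 + 0.0692 = 2.9814 W/m².
ΔT = λ ΔF = 1.03 × 2.98 = 3.0694 K.

ΔF = 2.98 W/m²; ΔT = 3.07 K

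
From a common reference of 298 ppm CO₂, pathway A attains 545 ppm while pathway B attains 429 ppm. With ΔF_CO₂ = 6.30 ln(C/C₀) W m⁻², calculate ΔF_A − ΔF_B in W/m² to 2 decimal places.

ΔF_A = 6.30 ln(545/298) = 6.30 × 0.60369 = 3.8032 W/m².
ΔF_B = 6.30 ln(429/298) = 6.30 × 0.36436 = 2.2955 W/m².
Difference: 3.8032 − 2.2955 = 1.5077 W/m².

ΔF_A − ΔF_B = 1.51 W/m²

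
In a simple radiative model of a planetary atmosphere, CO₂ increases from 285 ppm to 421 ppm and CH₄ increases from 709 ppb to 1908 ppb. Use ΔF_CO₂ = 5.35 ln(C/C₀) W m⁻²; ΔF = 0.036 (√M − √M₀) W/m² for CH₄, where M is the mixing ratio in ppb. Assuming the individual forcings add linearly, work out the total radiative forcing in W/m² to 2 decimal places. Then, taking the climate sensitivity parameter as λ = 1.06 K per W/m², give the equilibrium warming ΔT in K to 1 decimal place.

ΔF = 2.70 W/m²; ΔT = 2.9 K

CO₂: 5.35 × ln(421/285) = 5.35 × ln(1.47719) = 5.35 × 0.39014 = 2.0872 W/m².
CH₄: 0.036 × (√1908 − √709) = 0.036 × (43.6807 − 26.6271) = 0.036 × 17.0536 = 0.6139 W/m².
Total ΔF = 2.0872 + 0.6139 = 2.7011 W/m².
ΔT = λ ΔF = 1.06 × 2.70 = 2.8620 K.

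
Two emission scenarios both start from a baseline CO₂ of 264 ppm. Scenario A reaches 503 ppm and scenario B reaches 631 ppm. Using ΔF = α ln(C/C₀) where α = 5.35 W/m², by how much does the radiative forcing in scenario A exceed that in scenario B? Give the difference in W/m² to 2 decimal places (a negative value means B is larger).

ΔF_A − ΔF_B = -1.21 W/m²

ΔF_A = 5.35 ln(503/264) = 5.35 × 0.64464 = 3.4488 W/m².
ΔF_B = 5.35 ln(631/264) = 5.35 × 0.87136 = 4.6618 W/m².
Difference: 3.4488 − 4.6618 = -1.2130 W/m².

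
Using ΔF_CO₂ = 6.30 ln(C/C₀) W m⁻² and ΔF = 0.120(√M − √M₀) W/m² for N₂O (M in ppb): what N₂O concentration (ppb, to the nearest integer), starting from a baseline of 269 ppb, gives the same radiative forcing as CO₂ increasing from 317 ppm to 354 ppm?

M ≈ 493 ppb

CO₂ forcing: 6.30 × ln(354/317) = 6.30 × 0.110395 = 0.69549 W/m².
Set 0.120(√M − √269) = 0.69549: √M = 0.69549/0.120 + √269 = 5.7958 + 16.4012 = 22.1970.
M = (22.1970)² = 492.71 ppb.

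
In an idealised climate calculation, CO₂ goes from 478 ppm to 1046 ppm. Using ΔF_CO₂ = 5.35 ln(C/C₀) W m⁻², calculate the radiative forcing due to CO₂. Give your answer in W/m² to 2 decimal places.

ΔF = 4.19 W/m²

CO₂ absorption bands are partially saturated, so forcing scales with the logarithm of the concentration ratio.
CO₂: 5.35 × ln(1046/478) = 5.35 × ln(2.18828) = 5.35 × 0.78312 = 4.1897 W/m².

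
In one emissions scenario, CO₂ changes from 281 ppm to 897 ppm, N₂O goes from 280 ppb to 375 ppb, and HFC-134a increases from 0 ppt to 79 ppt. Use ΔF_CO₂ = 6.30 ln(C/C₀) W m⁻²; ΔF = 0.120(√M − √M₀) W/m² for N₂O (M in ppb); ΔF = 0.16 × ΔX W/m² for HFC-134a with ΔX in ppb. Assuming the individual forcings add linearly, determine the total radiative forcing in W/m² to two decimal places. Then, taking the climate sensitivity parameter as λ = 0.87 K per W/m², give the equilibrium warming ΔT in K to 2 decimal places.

ΔF = 7.64 W/m²; ΔT = 6.65 K

CO₂: 6.30 × ln(897/281) = 6.30 × ln(3.19217) = 6.30 × 1.16070 = 7.3124 W/m².
N₂O: 0.120 × (√375 − √280) = 0.120 × (19.3649 − 16.7332) = 0.120 × 2.6317 = 0.3158 W/m².
HFC-134a: Δ = 79 − 0 = 79 ppt = 0.079 ppb; ΔF = 0.16 × 0.079 = 0.0126 W/m².
Total ΔF = 7.3124 + 0.3158 + 0.0126 = 7.6408 W/m².
ΔT = λ ΔF = 0.87 × 7.64 = 6.6468 K.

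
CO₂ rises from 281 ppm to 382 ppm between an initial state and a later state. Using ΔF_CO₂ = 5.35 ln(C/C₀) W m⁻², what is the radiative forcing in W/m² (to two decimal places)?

CO₂ absorption bands are partially saturated, so forcing scales with the logarithm of the concentration ratio.
CO₂: 5.35 × ln(382/281) = 5.35 × ln(1.35943) = 5.35 × 0.30707 = 1.6428 W/m².

ΔF = 1.64 W/m²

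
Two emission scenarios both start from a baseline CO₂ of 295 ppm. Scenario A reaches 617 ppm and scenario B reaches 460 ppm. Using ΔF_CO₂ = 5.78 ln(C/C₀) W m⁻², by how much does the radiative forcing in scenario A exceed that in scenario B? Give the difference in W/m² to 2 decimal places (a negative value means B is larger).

ΔF_A = 5.78 ln(617/295) = 5.78 × 0.73789 = 4.2650 W/m².
ΔF_B = 5.78 ln(460/295) = 5.78 × 0.44425 = 2.5678 W/m².
Difference: 4.2650 − 2.5678 = 1.6972 W/m².

ΔF_A − ΔF_B = 1.70 W/m²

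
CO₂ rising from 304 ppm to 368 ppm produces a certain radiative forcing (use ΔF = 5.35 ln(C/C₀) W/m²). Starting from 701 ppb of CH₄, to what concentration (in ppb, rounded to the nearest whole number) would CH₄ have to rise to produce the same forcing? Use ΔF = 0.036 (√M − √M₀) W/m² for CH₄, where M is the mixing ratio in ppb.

CO₂ forcing: 5.35 × ln(368/304) = 5.35 × 0.191055 = 1.02214 W/m².
Set 0.036(√M − √701) = 1.02214: √M = 1.02214/0.036 + √701 = 28.3928 + 26.4764 = 54.8692.
M = (54.8692)² = 3010.63 ppb.

M ≈ 3011 ppb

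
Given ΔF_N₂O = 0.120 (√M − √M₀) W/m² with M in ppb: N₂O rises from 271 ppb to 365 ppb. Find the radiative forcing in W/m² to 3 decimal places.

ΔF = 0.317 W/m²

N₂O: 0.120 × (√365 − √271) = 0.120 × (19.1050 − 16.4621) = 0.120 × 2.6429 = 0.3171 W/m².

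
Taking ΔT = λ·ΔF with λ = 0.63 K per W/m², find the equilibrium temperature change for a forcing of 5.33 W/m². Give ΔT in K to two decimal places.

ΔT = λ ΔF = 0.63 × 5.33 = 3.3579 K.

ΔT = 3.36 K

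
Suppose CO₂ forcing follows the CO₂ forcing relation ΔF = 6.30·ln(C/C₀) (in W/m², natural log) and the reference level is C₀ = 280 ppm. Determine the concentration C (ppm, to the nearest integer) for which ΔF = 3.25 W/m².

Set 6.30 ln(C/280) = 3.25, so ln(C/280) = 3.25/6.30 = 0.51587.
Then C/280 = e^0.51587 = 1.67510, giving C = 280 × 1.67510 = 469.03 ppm.

C ≈ 469 ppm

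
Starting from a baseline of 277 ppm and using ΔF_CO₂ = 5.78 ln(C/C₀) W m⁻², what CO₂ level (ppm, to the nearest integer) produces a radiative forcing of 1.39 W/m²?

Set 5.78 ln(C/277) = 1.39, so ln(C/277) = 1.39/5.78 = 0.24048.
Then C/277 = e^0.24048 = 1.27186, giving C = 277 × 1.27186 = 352.31 ppm.

C ≈ 352 ppm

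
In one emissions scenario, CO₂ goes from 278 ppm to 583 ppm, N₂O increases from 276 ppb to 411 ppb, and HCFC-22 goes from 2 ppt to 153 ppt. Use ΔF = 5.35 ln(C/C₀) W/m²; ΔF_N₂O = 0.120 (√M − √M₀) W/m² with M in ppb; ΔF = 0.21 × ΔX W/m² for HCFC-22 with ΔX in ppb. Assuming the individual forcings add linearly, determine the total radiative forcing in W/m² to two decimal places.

ΔF = 4.43 W/m²

CO₂: 5.35 × ln(583/278) = 5.35 × ln(2.09712) = 5.35 × 0.74056 = 3.9620 W/m².
N₂O: 0.120 × (√411 − √276) = 0.120 × (20.2731 − 16.6132) = 0.120 × 3.6599 = 0.4392 W/m².
HCFC-22: Δ = 153 − 2 = 151 ppt = 0.151 ppb; ΔF = 0.21 × 0.151 = 0.0317 W/m².
Total ΔF = 3.9620 + 0.4392 + 0.0317 = 4.4329 W/m².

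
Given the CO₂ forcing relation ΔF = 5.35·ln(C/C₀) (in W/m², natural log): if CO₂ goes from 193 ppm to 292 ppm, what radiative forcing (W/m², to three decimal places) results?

CO₂ absorption bands are partially saturated, so forcing scales with the logarithm of the concentration ratio.
CO₂: 5.35 × ln(292/193) = 5.35 × ln(1.51295) = 5.35 × 0.41406 = 2.2152 W/m².

ΔF = 2.215 W/m²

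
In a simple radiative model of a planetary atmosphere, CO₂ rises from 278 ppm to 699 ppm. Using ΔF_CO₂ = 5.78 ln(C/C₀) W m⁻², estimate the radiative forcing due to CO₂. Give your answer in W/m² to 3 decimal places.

CO₂ absorption bands are partially saturated, so forcing scales with the logarithm of the concentration ratio.
CO₂: 5.78 × ln(699/278) = 5.78 × ln(2.51439) = 5.78 × 0.92203 = 5.3293 W/m².

ΔF = 5.329 W/m²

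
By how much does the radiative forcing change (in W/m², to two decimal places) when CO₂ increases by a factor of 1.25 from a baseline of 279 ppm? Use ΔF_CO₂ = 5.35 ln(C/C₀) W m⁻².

ΔF = 1.19 W/m²

ΔF = 5.35 × ln(1.25) = 5.35 × 0.22314 = 1.1938 W/m².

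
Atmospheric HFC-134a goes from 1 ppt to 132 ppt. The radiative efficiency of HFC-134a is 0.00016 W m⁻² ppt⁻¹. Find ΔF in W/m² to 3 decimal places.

ΔF = 0.021 W/m²

HFC-134a: ΔF = 0.00016 × (132 − 1) = 0.00016 × 131 = 0.0210 W/m².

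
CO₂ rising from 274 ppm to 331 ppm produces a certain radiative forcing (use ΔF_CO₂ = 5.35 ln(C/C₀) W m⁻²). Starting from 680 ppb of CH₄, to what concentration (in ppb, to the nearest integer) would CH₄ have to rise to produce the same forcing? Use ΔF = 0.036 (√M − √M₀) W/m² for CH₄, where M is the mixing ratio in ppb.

M ≈ 2934 ppb

CO₂ forcing: 5.35 × ln(331/274) = 5.35 × 0.188990 = 1.01110 W/m².
Set 0.036(√M − √680) = 1.01110: √M = 1.01110/0.036 + √680 = 28.0861 + 26.0768 = 54.1629.
M = (54.1629)² = 2933.62 ppb.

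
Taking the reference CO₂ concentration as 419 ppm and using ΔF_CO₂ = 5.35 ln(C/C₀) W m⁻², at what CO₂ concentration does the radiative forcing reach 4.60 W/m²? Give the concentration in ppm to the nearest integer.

Set 5.35 ln(C/419) = 4.60, so ln(C/419) = 4.60/5.35 = 0.85981.
Then C/419 = e^0.85981 = 2.36271, giving C = 419 × 2.36271 = 989.98 ppm.

C ≈ 990 ppm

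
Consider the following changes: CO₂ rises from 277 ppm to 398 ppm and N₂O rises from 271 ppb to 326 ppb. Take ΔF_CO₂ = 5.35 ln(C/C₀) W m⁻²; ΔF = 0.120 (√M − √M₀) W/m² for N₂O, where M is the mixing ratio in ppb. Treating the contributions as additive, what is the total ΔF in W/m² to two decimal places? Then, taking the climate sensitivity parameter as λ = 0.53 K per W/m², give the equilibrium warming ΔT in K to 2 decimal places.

ΔF = 2.13 W/m²; ΔT = 1.13 K

CO₂: 5.35 × ln(398/277) = 5.35 × ln(1.43682) = 5.35 × 0.36243 = 1.9390 W/m².
N₂O: 0.120 × (√326 − √271) = 0.120 × (18.0555 − 16.4621) = 0.120 × 1.5934 = 0.1912 W/m².
Total ΔF = 1.9390 + 0.1912 = 2.1302 W/m².
ΔT = λ ΔF = 0.53 × 2.13 = 1.1289 K.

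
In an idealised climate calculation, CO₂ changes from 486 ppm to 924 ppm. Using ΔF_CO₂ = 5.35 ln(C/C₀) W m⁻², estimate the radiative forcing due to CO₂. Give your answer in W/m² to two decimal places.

ΔF = 3.44 W/m²

CO₂: 5.35 × ln(924/486) = 5.35 × ln(1.90123) = 5.35 × 0.64250 = 3.4374 W/m².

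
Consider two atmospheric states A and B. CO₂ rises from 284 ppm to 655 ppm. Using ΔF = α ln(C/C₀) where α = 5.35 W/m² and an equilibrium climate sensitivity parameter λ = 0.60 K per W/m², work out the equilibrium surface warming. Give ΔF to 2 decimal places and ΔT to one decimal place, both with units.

CO₂: 5.35 × ln(655/284) = 5.35 × ln(2.30634) = 5.35 × 0.83566 = 4.4708 W/m².
ΔT = λ ΔF = 0.60 × 4.47 = 2.6820 K.

ΔF = 4.47 W/m²; ΔT = 2.7 K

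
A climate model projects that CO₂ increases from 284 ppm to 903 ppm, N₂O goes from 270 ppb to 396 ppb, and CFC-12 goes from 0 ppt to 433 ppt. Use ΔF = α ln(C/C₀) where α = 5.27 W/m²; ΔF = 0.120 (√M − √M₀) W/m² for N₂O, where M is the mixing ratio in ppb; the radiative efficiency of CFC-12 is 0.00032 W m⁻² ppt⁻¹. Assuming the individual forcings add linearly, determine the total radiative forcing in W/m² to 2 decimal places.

CO₂: 5.27 × ln(903/284) = 5.27 × ln(3.17958) = 5.27 × 1.15675 = 6.0961 W/m².
N₂O: 0.120 × (√396 − √270) = 0.120 × (19.8997 − 16.4317) = 0.120 × 3.4680 = 0.4162 W/m².
CFC-12: ΔF = 0.00032 × (433 − 0) = 0.00032 × 433 = 0.1386 W/m².
Total ΔF = 6.0961 + 0.4162 + 0.1386 = 6.6509 W/m².

ΔF = 6.65 W/m²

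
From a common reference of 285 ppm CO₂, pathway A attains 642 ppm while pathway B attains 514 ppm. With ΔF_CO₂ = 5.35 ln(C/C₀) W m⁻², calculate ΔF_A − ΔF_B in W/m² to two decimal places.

ΔF_A = 5.35 ln(642/285) = 5.35 × 0.81210 = 4.3447 W/m².
ΔF_B = 5.35 ln(514/285) = 5.35 × 0.58973 = 3.1551 W/m².
Difference: 4.3447 − 3.1551 = 1.1896 W/m².

ΔF_A − ΔF_B = 1.19 W/m²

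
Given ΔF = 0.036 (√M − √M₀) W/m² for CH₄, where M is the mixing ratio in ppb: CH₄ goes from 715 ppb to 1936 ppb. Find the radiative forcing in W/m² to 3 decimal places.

ΔF = 0.621 W/m²

CH₄: 0.036 × (√1936 − √715) = 0.036 × (44.0000 − 26.7395) = 0.036 × 17.2605 = 0.6214 W/m².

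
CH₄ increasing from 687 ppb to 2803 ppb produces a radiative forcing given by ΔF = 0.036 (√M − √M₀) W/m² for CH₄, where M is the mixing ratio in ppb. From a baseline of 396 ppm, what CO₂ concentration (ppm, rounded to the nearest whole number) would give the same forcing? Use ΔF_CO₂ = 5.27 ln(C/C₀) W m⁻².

CH₄ forcing: 0.036 × (√2803 − √687) = 0.036 × (52.9434 − 26.2107) = 0.036 × 26.7327 = 0.96238 W/m².
Set 5.27 ln(C/396) = 0.96238: ln(C/396) = 0.96238/5.27 = 0.18261, so C = 396 × e^0.18261 = 396 × 1.20035 = 475.34 ppm.

C ≈ 475 ppm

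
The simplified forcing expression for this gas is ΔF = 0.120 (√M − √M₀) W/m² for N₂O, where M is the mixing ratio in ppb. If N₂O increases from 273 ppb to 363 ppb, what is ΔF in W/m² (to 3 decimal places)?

ΔF = 0.304 W/m²

N₂O: 0.120 × (√363 − √273) = 0.120 × (19.0526 − 16.5227) = 0.120 × 2.5299 = 0.3036 W/m².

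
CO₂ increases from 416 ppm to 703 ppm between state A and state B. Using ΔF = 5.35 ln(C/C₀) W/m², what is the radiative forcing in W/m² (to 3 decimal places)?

ΔF = 2.807 W/m²

CO₂: 5.35 × ln(703/416) = 5.35 × ln(1.68990) = 5.35 × 0.52467 = 2.8070 W/m².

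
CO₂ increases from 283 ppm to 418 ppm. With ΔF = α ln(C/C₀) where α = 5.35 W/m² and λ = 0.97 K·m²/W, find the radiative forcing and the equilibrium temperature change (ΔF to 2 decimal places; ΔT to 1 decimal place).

ΔF = 2.09 W/m²; ΔT = 2.0 K

CO₂: 5.35 × ln(418/283) = 5.35 × ln(1.47703) = 5.35 × 0.39003 = 2.0867 W/m².
ΔT = λ ΔF = 0.97 × 2.09 = 2.0273 K.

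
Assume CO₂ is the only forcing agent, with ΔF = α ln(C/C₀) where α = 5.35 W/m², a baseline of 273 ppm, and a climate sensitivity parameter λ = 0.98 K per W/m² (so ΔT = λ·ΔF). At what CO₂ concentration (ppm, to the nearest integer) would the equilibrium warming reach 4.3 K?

C ≈ 620 ppm

Required forcing: ΔF = ΔT/λ = 4.3/0.98 = 4.3878 W/m².
Then ln(C/273) = ΔF/5.35 = 4.3878/5.35 = 0.82015.
So C = 273 × e^0.82015 = 273 × 2.27084 = 619.94 ppm.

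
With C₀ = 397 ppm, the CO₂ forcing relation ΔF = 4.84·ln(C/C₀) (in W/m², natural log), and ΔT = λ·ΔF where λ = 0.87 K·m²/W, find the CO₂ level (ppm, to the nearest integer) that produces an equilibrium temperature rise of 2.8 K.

C ≈ 772 ppm

Required forcing: ΔF = ΔT/λ = 2.8/0.87 = 3.2184 W/m².
Then ln(C/397) = ΔF/4.84 = 3.2184/4.84 = 0.66496.
So C = 397 × e^0.66496 = 397 × 1.94441 = 771.93 ppm.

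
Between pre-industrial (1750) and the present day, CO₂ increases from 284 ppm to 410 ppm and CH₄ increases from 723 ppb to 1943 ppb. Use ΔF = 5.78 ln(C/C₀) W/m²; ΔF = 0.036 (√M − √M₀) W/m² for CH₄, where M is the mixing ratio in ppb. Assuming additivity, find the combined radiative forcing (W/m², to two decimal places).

ΔF = 2.74 W/m²

CO₂: 5.78 × ln(410/284) = 5.78 × ln(1.44366) = 5.78 × 0.36718 = 2.1223 W/m².
CH₄: 0.036 × (√1943 − √723) = 0.036 × (44.0795 − 26.8887) = 0.036 × 17.1908 = 0.6189 W/m².
Total ΔF = 2.1223 + 0.6189 = 2.7412 W/m².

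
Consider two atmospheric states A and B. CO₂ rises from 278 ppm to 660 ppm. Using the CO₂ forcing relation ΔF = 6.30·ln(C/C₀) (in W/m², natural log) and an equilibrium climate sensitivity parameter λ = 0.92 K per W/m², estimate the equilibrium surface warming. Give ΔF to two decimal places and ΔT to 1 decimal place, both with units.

ΔF = 5.45 W/m²; ΔT = 5.0 K

CO₂: 6.30 × ln(660/278) = 6.30 × ln(2.37410) = 6.30 × 0.86462 = 5.4471 W/m².
ΔT = λ ΔF = 0.92 × 5.45 = 5.0140 K.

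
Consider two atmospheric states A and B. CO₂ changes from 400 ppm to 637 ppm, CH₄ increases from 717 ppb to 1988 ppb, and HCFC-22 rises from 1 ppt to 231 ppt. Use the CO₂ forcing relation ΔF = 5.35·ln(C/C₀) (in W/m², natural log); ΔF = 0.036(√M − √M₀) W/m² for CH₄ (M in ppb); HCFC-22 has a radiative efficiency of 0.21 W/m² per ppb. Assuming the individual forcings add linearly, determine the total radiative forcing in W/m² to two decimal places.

ΔF = 3.18 W/m²

CO₂: 5.35 × ln(637/400) = 5.35 × ln(1.59250) = 5.35 × 0.46531 = 2.4894 W/m².
CH₄: 0.036 × (√1988 − √717) = 0.036 × (44.5870 − 26.7769) = 0.036 × 17.8101 = 0.6412 W/m².
HCFC-22: Δ = 231 − 1 = 230 ppt = 0.230 ppb; ΔF = 0.21 × 0.230 = 0.0483 W/m².
Total ΔF = 2.4894 + 0.6412 + 0.0483 = 3.1789 W/m².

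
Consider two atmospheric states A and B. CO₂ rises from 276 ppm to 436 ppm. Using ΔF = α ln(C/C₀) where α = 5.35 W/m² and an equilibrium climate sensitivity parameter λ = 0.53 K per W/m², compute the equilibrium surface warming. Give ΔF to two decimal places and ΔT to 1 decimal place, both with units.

CO₂: 5.35 × ln(436/276) = 5.35 × ln(1.57971) = 5.35 × 0.45724 = 2.4462 W/m².
ΔT = λ ΔF = 0.53 × 2.45 = 1.2985 K.

ΔF = 2.45 W/m²; ΔT = 1.3 K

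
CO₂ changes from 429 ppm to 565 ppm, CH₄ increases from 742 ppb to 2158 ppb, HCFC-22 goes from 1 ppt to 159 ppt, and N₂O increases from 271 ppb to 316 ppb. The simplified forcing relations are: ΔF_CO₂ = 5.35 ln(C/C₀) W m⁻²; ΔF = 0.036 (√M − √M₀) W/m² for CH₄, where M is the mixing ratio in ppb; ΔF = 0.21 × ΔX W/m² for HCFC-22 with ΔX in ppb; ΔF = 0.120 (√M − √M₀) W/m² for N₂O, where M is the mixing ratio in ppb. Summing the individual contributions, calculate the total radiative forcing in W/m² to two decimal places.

CO₂: 5.35 × ln(565/429) = 5.35 × ln(1.31702) = 5.35 × 0.27537 = 1.4732 W/m².
CH₄: 0.036 × (√2158 − √742) = 0.036 × (46.4543 − 27.2397) = 0.036 × 19.2146 = 0.6917 W/m².
HCFC-22: Δ = 159 − 1 = 158 ppt = 0.158 ppb; ΔF = 0.21 × 0.158 = 0.0332 W/m².
N₂O: 0.120 × (√316 − √271) = 0.120 × (17.7764 − 16.4621) = 0.120 × 1.3143 = 0.1577 W/m².
Total ΔF = 1.4732 + 0.6917 + 0.0332 + 0.1577 = 2.3558 W/m².

ΔF = 2.36 W/m²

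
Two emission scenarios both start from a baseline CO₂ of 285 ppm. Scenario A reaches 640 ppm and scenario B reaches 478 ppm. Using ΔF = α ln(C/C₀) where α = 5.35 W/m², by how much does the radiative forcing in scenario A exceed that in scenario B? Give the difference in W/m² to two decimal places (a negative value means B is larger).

ΔF_A = 5.35 ln(640/285) = 5.35 × 0.80898 = 4.3280 W/m².
ΔF_B = 5.35 ln(478/285) = 5.35 × 0.51712 = 2.7666 W/m².
Difference: 4.3280 − 2.7666 = 1.5614 W/m².

ΔF_A − ΔF_B = 1.56 W/m²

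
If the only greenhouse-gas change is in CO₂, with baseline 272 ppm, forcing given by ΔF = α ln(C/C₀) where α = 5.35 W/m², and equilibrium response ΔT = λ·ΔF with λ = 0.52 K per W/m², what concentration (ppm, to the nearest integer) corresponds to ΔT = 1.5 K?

C ≈ 466 ppm

Required forcing: ΔF = ΔT/λ = 1.5/0.52 = 2.8846 W/m².
Then ln(C/272) = ΔF/5.35 = 2.8846/5.35 = 0.53918.
So C = 272 × e^0.53918 = 272 × 1.71460 = 466.37 ppm.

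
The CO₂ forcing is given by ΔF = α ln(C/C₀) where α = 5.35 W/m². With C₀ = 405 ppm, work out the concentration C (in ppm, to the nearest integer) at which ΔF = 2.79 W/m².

Set 5.35 ln(C/405) = 2.79, so ln(C/405) = 2.79/5.35 = 0.52150.
Then C/405 = e^0.52150 = 1.68455, giving C = 405 × 1.68455 = 682.24 ppm.

C ≈ 682 ppm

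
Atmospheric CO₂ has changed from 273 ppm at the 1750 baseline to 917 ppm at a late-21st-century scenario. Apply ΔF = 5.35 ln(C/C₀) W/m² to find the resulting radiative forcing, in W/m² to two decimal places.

ΔF = 6.48 W/m²

CO₂ absorption bands are partially saturated, so forcing scales with the logarithm of the concentration ratio.
CO₂: 5.35 × ln(917/273) = 5.35 × ln(3.35897) = 5.35 × 1.21163 = 6.4822 W/m².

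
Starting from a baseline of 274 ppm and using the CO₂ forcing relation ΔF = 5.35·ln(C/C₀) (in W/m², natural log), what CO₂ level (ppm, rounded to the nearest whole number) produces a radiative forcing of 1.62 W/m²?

Set 5.35 ln(C/274) = 1.62, so ln(C/274) = 1.62/5.35 = 0.30280.
Then C/274 = e^0.30280 = 1.35364, giving C = 274 × 1.35364 = 370.90 ppm.

C ≈ 371 ppm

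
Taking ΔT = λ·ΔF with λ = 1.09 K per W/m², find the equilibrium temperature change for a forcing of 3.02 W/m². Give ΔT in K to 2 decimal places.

ΔT = λ ΔF = 1.09 × 3.02 = 3.2918 K.

ΔT = 3.29 K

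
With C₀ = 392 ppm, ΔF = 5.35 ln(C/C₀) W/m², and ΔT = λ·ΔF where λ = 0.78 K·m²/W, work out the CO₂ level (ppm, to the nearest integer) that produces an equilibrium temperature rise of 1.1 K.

C ≈ 510 ppm

Required forcing: ΔF = ΔT/λ = 1.1/0.78 = 1.4103 W/m².
Then ln(C/392) = ΔF/5.35 = 1.4103/5.35 = 0.26361.
So C = 392 × e^0.26361 = 392 × 1.30162 = 510.24 ppm.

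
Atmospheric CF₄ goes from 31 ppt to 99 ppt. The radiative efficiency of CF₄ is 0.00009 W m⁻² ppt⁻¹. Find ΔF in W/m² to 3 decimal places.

ΔF = 0.006 W/m²

CF₄: ΔF = 0.00009 × (99 − 31) = 0.00009 × 68 = 0.0061 W/m².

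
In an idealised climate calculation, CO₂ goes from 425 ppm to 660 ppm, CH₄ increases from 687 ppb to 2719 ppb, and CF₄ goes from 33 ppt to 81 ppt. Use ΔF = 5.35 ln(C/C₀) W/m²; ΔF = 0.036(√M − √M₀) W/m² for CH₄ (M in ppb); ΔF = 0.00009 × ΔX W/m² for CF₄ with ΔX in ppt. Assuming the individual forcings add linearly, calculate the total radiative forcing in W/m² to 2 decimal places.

ΔF = 3.29 W/m²

CO₂: 5.35 × ln(660/425) = 5.35 × ln(1.55294) = 5.35 × 0.44015 = 2.3548 W/m².
CH₄: 0.036 × (√2719 − √687) = 0.036 × (52.1440 − 26.2107) = 0.036 × 25.9333 = 0.9336 W/m².
CF₄: ΔF = 0.00009 × (81 − 33) = 0.00009 × 48 = 0.0043 W/m².
Total ΔF = 2.3548 + 0.9336 + 0.0043 = 3.2927 W/m².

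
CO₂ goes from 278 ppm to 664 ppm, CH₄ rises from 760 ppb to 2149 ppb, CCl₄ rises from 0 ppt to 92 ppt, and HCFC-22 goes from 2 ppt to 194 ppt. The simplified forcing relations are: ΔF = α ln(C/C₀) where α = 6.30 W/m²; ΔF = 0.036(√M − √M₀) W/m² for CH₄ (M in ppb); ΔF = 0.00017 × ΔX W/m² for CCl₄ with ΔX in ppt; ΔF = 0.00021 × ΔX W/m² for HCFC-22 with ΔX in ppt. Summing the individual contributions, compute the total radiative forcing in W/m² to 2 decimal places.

CO₂: 6.30 × ln(664/278) = 6.30 × ln(2.38849) = 6.30 × 0.87066 = 5.4852 W/m².
CH₄: 0.036 × (√2149 − √760) = 0.036 × (46.3573 − 27.5681) = 0.036 × 18.7892 = 0.6764 W/m².
CCl₄: ΔF = 0.00017 × (92 − 0) = 0.00017 × 92 = 0.0156 W/m².
HCFC-22: ΔF = 0.00021 × (194 − 2) = 0.00021 × 192 = 0.0403 W/m².
Total ΔF = 5.4852 + 0.6764 + 0.0156 + 0.0403 = 6.2175 W/m².

ΔF = 6.22 W/m²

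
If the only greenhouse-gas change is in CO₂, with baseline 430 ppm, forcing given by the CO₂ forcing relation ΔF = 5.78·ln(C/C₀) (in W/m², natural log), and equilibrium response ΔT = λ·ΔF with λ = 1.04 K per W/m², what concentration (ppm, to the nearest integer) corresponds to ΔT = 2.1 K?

C ≈ 610 ppm

Required forcing: ΔF = ΔT/λ = 2.1/1.04 = 2.0192 W/m².
Then ln(C/430) = ΔF/5.78 = 2.0192/5.78 = 0.34934.
So C = 430 × e^0.34934 = 430 × 1.41813 = 609.80 ppm.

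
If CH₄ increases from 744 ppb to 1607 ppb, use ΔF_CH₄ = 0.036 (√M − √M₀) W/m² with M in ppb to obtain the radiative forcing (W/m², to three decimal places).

ΔF = 0.461 W/m²

CH₄: 0.036 × (√1607 − √744) = 0.036 × (40.0874 − 27.2764) = 0.036 × 12.8110 = 0.4612 W/m².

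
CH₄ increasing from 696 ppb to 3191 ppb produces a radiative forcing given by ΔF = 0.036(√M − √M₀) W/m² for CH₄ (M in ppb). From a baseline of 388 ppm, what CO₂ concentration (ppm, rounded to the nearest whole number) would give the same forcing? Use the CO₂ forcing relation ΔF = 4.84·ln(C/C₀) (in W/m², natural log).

CH₄ forcing: 0.036 × (√3191 − √696) = 0.036 × (56.4889 − 26.3818) = 0.036 × 30.1071 = 1.08386 W/m².
Set 4.84 ln(C/388) = 1.08386: ln(C/388) = 1.08386/4.84 = 0.22394, so C = 388 × e^0.22394 = 388 × 1.25100 = 485.39 ppm.

C ≈ 485 ppm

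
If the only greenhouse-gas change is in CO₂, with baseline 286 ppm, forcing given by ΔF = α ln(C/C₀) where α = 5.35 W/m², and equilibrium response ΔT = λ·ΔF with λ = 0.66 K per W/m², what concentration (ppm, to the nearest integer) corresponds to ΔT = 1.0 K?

Required forcing: ΔF = ΔT/λ = 1.0/0.66 = 1.5152 W/m².
Then ln(C/286) = ΔF/5.35 = 1.5152/5.35 = 0.28321.
So C = 286 × e^0.28321 = 286 × 1.32738 = 379.63 ppm.

C ≈ 380 ppm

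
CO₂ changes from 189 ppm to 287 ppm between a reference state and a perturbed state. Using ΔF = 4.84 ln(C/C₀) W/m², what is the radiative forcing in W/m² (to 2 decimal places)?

CO₂: 4.84 × ln(287/189) = 4.84 × ln(1.51852) = 4.84 × 0.41774 = 2.0219 W/m².

ΔF = 2.02 W/m²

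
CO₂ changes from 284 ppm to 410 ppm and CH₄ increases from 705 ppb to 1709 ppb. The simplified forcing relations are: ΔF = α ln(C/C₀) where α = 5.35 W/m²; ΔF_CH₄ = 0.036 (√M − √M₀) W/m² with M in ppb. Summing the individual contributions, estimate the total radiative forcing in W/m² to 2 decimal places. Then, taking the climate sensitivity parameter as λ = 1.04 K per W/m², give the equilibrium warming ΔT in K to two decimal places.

ΔF = 2.50 W/m²; ΔT = 2.60 K

CO₂: 5.35 × ln(410/284) = 5.35 × ln(1.44366) = 5.35 × 0.36718 = 1.9644 W/m².
CH₄: 0.036 × (√1709 − √705) = 0.036 × (41.3401 − 26.5518) = 0.036 × 14.7883 = 0.5324 W/m².
Total ΔF = 1.9644 + 0.5324 = 2.4968 W/m².
ΔT = λ ΔF = 1.04 × 2.50 = 2.6000 K.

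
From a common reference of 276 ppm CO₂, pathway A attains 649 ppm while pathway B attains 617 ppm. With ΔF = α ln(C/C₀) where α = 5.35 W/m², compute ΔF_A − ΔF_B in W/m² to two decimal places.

ΔF_A = 5.35 ln(649/276) = 5.35 × 0.85503 = 4.5744 W/m².
ΔF_B = 5.35 ln(617/276) = 5.35 × 0.80447 = 4.3039 W/m².
Difference: 4.5744 − 4.3039 = 0.2705 W/m².
(Equivalently, ΔF_A − ΔF_B = 5.35 ln(649/617) = 5.35 × 0.05056 = 0.2705 W/m².)

ΔF_A − ΔF_B = 0.27 W/m²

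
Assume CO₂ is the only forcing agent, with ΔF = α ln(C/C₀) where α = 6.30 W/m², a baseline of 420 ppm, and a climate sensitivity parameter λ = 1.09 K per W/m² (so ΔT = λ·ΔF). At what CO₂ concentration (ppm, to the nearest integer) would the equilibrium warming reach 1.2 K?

Required forcing: ΔF = ΔT/λ = 1.2/1.09 = 1.1009 W/m².
Then ln(C/420) = ΔF/6.30 = 1.1009/6.30 = 0.17475.
So C = 420 × e^0.17475 = 420 × 1.19095 = 500.20 ppm.

C ≈ 500 ppm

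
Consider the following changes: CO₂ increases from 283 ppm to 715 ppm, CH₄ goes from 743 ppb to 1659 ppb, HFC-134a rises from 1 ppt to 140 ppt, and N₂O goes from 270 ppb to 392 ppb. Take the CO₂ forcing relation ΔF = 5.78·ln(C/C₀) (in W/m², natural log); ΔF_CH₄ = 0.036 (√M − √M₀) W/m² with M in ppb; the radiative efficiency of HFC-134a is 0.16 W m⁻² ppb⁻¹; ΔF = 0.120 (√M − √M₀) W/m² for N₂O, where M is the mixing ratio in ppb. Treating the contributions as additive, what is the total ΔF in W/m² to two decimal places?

ΔF = 6.27 W/m²

CO₂: 5.78 × ln(715/283) = 5.78 × ln(2.52650) = 5.78 × 0.92683 = 5.3571 W/m².
CH₄: 0.036 × (√1659 − √743) = 0.036 × (40.7308 − 27.2580) = 0.036 × 13.4728 = 0.4850 W/m².
HFC-134a: Δ = 140 − 1 = 139 ppt = 0.139 ppb; ΔF = 0.16 × 0.139 = 0.0222 W/m².
N₂O: 0.120 × (√392 − √270) = 0.120 × (19.7990 − 16.4317) = 0.120 × 3.3673 = 0.4041 W/m².
Total ΔF = 5.3571 + 0.4850 + 0.0222 + 0.4041 = 6.2684 W/m².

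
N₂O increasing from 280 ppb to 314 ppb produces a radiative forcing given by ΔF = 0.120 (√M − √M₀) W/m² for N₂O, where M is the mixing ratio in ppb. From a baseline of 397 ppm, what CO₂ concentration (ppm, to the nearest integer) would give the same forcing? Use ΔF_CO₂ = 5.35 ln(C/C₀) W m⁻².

C ≈ 406 ppm

N₂O forcing: 0.120 × (√314 − √280) = 0.120 × (17.7200 − 16.7332) = 0.120 × 0.9868 = 0.11842 W/m².
Set 5.35 ln(C/397) = 0.11842: ln(C/397) = 0.11842/5.35 = 0.02213, so C = 397 × e^0.02213 = 397 × 1.02238 = 405.88 ppm.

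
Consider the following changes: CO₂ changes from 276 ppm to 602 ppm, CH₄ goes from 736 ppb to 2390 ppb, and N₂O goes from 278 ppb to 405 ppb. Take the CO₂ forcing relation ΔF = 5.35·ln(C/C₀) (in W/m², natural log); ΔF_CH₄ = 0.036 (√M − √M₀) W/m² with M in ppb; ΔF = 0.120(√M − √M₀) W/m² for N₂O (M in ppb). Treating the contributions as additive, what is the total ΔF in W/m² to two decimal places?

CO₂: 5.35 × ln(602/276) = 5.35 × ln(2.18116) = 5.35 × 0.77986 = 4.1723 W/m².
CH₄: 0.036 × (√2390 − √736) = 0.036 × (48.8876 − 27.1293) = 0.036 × 21.7583 = 0.7833 W/m².
N₂O: 0.120 × (√405 − √278) = 0.120 × (20.1246 − 16.6733) = 0.120 × 3.4513 = 0.4142 W/m².
Total ΔF = 4.1723 + 0.7833 + 0.4142 = 5.3698 W/m².

ΔF = 5.37 W/m²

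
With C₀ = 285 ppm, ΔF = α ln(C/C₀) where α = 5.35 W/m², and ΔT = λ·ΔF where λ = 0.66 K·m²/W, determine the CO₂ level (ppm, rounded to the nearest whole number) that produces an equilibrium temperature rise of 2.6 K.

Required forcing: ΔF = ΔT/λ = 2.6/0.66 = 3.9394 W/m².
Then ln(C/285) = ΔF/5.35 = 3.9394/5.35 = 0.73634.
So C = 285 × e^0.73634 = 285 × 2.08828 = 595.16 ppm.

C ≈ 595 ppm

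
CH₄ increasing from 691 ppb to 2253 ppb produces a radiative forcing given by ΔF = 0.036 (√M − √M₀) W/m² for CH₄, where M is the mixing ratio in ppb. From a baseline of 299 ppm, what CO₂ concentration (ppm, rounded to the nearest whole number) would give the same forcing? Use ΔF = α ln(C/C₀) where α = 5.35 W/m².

C ≈ 345 ppm

CH₄ forcing: 0.036 × (√2253 − √691) = 0.036 × (47.4658 − 26.2869) = 0.036 × 21.1789 = 0.76244 W/m².
Set 5.35 ln(C/299) = 0.76244: ln(C/299) = 0.76244/5.35 = 0.14251, so C = 299 × e^0.14251 = 299 × 1.15316 = 344.79 ppm.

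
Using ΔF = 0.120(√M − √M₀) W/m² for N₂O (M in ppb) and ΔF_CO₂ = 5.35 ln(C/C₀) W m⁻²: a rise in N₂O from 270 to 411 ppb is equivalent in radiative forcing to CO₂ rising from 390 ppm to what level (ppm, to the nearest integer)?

C ≈ 425 ppm

N₂O forcing: 0.120 × (√411 − √270) = 0.120 × (20.2731 − 16.4317) = 0.120 × 3.8414 = 0.46097 W/m².
Set 5.35 ln(C/390) = 0.46097: ln(C/390) = 0.46097/5.35 = 0.08616, so C = 390 × e^0.08616 = 390 × 1.08998 = 425.09 ppm.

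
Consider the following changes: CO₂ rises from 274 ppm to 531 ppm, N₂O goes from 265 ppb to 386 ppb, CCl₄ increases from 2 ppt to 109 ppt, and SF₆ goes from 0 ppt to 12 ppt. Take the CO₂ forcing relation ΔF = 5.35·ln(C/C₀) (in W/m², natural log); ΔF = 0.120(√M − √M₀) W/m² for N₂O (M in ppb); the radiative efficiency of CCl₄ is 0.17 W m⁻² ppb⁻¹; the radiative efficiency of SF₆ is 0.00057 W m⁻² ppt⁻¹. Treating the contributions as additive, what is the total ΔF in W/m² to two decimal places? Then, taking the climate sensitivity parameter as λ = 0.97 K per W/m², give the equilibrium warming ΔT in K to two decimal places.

ΔF = 3.97 W/m²; ΔT = 3.85 K

CO₂: 5.35 × ln(531/274) = 5.35 × ln(1.93796) = 5.35 × 0.66164 = 3.5398 W/m².
N₂O: 0.120 × (√386 − √265) = 0.120 × (19.6469 − 16.2788) = 0.120 × 3.3681 = 0.4042 W/m².
CCl₄: Δ = 109 − 2 = 107 ppt = 0.107 ppb; ΔF = 0.17 × 0.107 = 0.0182 W/m².
SF₆: ΔF = 0.00057 × (12 − 0) = 0.00057 × 12 = 0.0068 W/m².
Total ΔF = 3.5398 + 0.4042 + 0.0182 + 0.0068 = 3.9690 W/m².
ΔT = λ ΔF = 0.97 × 3.97 = 3.8509 K.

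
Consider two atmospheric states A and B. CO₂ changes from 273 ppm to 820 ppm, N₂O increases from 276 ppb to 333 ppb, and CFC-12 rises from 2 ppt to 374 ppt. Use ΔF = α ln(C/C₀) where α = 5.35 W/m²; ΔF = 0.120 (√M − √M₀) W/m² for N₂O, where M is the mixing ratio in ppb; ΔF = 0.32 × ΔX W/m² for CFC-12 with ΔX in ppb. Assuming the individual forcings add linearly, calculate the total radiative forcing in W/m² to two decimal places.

CO₂: 5.35 × ln(820/273) = 5.35 × ln(3.00366) = 5.35 × 1.09983 = 5.8841 W/m².
N₂O: 0.120 × (√333 − √276) = 0.120 × (18.2483 − 16.6132) = 0.120 × 1.6351 = 0.1962 W/m².
CFC-12: Δ = 374 − 2 = 372 ppt = 0.372 ppb; ΔF = 0.32 × 0.372 = 0.1190 W/m².
Total ΔF = 5.8841 + 0.1962 + 0.1190 = 6.1993 W/m².

ΔF = 6.20 W/m²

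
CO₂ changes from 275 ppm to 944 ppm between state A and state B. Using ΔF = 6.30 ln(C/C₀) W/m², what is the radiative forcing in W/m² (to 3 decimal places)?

CO₂: 6.30 × ln(944/275) = 6.30 × ln(3.43273) = 6.30 × 1.23336 = 7.7702 W/m².

ΔF = 7.770 W/m²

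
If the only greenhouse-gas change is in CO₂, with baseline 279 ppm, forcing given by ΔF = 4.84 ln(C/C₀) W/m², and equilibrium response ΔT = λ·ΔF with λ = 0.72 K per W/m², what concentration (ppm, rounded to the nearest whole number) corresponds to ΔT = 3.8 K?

C ≈ 830 ppm

Required forcing: ΔF = ΔT/λ = 3.8/0.72 = 5.2778 W/m².
Then ln(C/279) = ΔF/4.84 = 5.2778/4.84 = 1.09045.
So C = 279 × e^1.09045 = 279 × 2.97561 = 830.20 ppm.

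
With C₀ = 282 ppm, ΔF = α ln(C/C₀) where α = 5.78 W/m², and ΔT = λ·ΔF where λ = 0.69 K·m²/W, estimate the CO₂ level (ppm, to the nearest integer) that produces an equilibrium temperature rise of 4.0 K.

C ≈ 769 ppm

Required forcing: ΔF = ΔT/λ = 4.0/0.69 = 5.7971 W/m².
Then ln(C/282) = ΔF/5.78 = 5.7971/5.78 = 1.00296.
So C = 282 × e^1.00296 = 282 × 2.72634 = 768.83 ppm.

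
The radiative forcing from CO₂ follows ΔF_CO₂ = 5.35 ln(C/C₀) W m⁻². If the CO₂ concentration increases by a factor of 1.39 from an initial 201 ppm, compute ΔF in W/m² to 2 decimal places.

ΔF = 5.35 × ln(1.39) = 5.35 × 0.32930 = 1.7618 W/m².

ΔF = 1.76 W/m²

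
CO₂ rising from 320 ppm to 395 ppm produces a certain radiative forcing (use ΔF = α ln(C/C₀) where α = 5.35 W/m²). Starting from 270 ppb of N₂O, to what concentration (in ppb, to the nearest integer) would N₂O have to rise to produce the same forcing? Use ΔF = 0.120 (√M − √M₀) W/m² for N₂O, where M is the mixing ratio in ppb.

M ≈ 667 ppb

CO₂ forcing: 5.35 × ln(395/320) = 5.35 × 0.210565 = 1.12652 W/m².
Set 0.120(√M − √270) = 1.12652: √M = 1.12652/0.120 + √270 = 9.3877 + 16.4317 = 25.8194.
M = (25.8194)² = 666.64 ppb.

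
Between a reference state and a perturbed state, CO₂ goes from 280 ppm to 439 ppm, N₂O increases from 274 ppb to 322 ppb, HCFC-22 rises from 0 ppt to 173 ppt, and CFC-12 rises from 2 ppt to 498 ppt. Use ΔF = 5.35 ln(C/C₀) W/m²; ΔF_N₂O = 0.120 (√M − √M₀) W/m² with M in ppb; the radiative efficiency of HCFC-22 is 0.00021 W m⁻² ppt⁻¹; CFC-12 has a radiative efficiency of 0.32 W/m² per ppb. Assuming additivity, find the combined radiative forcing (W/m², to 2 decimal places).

ΔF = 2.77 W/m²

CO₂: 5.35 × ln(439/280) = 5.35 × ln(1.56786) = 5.35 × 0.44971 = 2.4059 W/m².
N₂O: 0.120 × (√322 − √274) = 0.120 × (17.9444 − 16.5529) = 0.120 × 1.3915 = 0.1670 W/m².
HCFC-22: ΔF = 0.00021 × (173 − 0) = 0.00021 × 173 = 0.0363 W/m².
CFC-12: Δ = 498 − 2 = 496 ppt = 0.496 ppb; ΔF = 0.32 × 0.496 = 0.1587 W/m².
Total ΔF = 2.4059 + 0.1670 + 0.0363 + 0.1587 = 2.7679 W/m².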